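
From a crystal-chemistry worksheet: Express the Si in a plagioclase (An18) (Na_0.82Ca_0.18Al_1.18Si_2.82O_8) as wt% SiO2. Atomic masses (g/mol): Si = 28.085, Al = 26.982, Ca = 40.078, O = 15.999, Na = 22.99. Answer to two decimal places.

Molar mass of Na_0.82Ca_0.18Al_1.18Si_2.82O_8 = 0.82·22.99 + 0.18·40.078 + 1.18·26.982 + 2.82·28.085 + 8·15.999 = 265.096 g/mol.
Each formula unit contains 2.82 Si, equivalent to 2.82/1 = 2.8200 mol SiO2.
M(SiO2) = 1×28.085 + 2×15.999 = 60.083 g/mol.
Mass of SiO2 per formula unit = 2.8200 × 60.083 = 169.434 g.
SiO2 wt% = 169.434 / 265.096 × 100 = 63.91%.

63.91 wt%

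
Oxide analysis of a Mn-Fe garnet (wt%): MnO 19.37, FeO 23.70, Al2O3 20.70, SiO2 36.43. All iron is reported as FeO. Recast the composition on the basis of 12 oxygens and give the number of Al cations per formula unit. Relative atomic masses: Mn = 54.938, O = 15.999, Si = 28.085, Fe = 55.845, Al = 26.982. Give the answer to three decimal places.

MnO: 19.37/70.937 = 0.27306 mol → 0.27306 mol Mn, 0.27306 mol O.
FeO: 23.70/71.844 = 0.32988 mol → 0.32988 mol Fe, 0.32988 mol O.
Al2O3: 20.70/101.961 = 0.20302 mol → 0.40604 mol Al, 0.60906 mol O.
SiO2: 36.43/60.083 = 0.60633 mol → 0.60633 mol Si, 1.21266 mol O.
Total oxygen = 2.42466 mol. Normalization factor = 12/2.42466 = 4.94915.
Al per 12 O = 0.40604 × 4.94915 = 2.010.

2.010 Al apfu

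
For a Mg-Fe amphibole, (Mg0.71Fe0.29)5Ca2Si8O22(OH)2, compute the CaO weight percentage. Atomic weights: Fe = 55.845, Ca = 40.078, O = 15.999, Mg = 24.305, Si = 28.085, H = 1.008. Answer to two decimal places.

Molar mass of (Mg0.71Fe0.29)5Ca2Si8O22(OH)2 = 3.55×24.305 + 1.45×55.845 + 2×40.078 + 8×28.085 + 24×15.999 + 2×1.008 = 858.086 g/mol.
Each formula unit contains 2 Ca, equivalent to 2/1 = 2.0000 mol CaO.
M(CaO) = 1×40.078 + 1×15.999 = 56.077 g/mol.
Mass of CaO per formula unit = 2.0000 × 56.077 = 112.154 g.
CaO wt% = 112.154 / 858.086 × 100 = 13.07%.

13.07 wt%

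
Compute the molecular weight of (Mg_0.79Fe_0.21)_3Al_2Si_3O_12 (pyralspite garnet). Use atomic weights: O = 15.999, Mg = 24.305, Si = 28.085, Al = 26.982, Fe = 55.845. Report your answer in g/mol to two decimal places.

The formula mass is the sum 2.37(24.305) + 0.63(55.845) + 2(26.982) + 3(28.085) + 12(15.999).

422.99 g/mol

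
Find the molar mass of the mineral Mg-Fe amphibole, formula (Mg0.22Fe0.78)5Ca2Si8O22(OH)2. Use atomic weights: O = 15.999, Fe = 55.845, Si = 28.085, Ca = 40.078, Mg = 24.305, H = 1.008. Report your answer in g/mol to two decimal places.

935.36 g/mol

Mg: 1.10 × 24.305 = 26.7355
Fe: 3.90 × 55.845 = 217.7955
Ca: 2 × 40.078 = 80.1560
Si: 8 × 28.085 = 224.6800
O: 24 × 15.999 = 383.9760
H: 2 × 1.008 = 2.0160
Summing the contributions gives the formula mass.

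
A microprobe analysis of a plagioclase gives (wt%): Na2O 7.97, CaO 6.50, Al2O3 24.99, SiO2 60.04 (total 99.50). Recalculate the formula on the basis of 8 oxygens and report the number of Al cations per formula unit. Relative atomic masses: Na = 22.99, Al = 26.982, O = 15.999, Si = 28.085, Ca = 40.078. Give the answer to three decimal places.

Na2O (M=61.979): mol = 0.12859; Na = 0.25718, O = 0.12859.
CaO (M=56.077): mol = 0.11591; Ca = 0.11591, O = 0.11591.
Al2O3 (M=101.961): mol = 0.24509; Al = 0.49018, O = 0.73527.
SiO2 (M=60.083): mol = 0.99928; Si = 0.99928, O = 1.99856.
ΣO = 2.97833; factor = 8/ΣO = 2.68607.
Al apfu = 0.49018 × 2.68607 = 1.317.

1.317 Al apfu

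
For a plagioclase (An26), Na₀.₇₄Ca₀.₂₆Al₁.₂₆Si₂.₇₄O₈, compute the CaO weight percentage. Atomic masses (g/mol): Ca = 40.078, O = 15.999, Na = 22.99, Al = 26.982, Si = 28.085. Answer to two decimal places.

5.47 wt%

M(Na₀.₇₄Ca₀.₂₆Al₁.₂₆Si₂.₇₄O₈) = 266.375 g/mol; M(CaO) = 56.077 g/mol.
Moles CaO per formula unit = 0.26 Ca ÷ 1 = 0.2600.
CaO fraction = (0.2600 × 56.077) / 266.375 = 14.580/266.375 = 0.0547.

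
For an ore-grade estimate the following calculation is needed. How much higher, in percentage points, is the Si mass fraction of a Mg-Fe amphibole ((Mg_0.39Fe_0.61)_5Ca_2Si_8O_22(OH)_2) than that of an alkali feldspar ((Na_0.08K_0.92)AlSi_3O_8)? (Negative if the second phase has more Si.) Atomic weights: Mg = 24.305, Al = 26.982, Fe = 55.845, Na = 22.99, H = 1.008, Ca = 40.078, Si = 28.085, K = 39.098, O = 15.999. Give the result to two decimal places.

Si in (Mg_0.39Fe_0.61)_5Ca_2Si_8O_22(OH)_2: molar mass 908.550 g/mol; 8×28.085 = 224.680 g → 24.73 wt%.
Si in (Na_0.08K_0.92)AlSi_3O_8: molar mass 277.038 g/mol; 3×28.085 = 84.255 g → 30.41 wt%.
Difference = 24.73 − 30.41 = -5.68 percentage points.

-5.68 percentage points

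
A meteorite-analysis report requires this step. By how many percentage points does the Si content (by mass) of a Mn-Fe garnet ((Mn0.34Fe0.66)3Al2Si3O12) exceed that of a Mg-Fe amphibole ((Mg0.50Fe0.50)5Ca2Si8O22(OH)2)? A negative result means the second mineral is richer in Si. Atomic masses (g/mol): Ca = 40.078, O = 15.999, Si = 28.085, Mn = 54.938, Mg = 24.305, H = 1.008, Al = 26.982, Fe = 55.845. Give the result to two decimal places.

-8.25 percentage points

Si in (Mn0.34Fe0.66)3Al2Si3O12: molar mass 496.817 g/mol; 3×28.085 = 84.255 g → 16.96 wt%.
Si in (Mg0.50Fe0.50)5Ca2Si8O22(OH)2: molar mass 891.203 g/mol; 8×28.085 = 224.680 g → 25.21 wt%.
Difference = 16.96 − 25.21 = -8.25 percentage points.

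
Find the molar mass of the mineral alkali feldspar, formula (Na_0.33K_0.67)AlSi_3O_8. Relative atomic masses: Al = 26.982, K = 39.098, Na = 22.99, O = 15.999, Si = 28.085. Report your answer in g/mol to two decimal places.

273.01 g/mol

Na: 0.33 × 22.99 = 7.5867
K: 0.67 × 39.098 = 26.1957
Al: 1 × 26.982 = 26.9820
Si: 3 × 28.085 = 84.2550
O: 8 × 15.999 = 127.9920
Summing the contributions gives the formula mass.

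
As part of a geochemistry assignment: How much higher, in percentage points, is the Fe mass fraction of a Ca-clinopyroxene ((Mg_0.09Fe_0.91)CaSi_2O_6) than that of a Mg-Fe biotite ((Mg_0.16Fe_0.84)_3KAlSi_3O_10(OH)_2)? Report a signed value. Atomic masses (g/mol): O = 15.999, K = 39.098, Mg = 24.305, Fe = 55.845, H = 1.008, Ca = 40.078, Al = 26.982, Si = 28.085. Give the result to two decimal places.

Fe in (Mg_0.09Fe_0.91)CaSi_2O_6: molar mass 245.248 g/mol; 0.91×55.845 = 50.819 g → 20.72 wt%.
Fe in (Mg_0.16Fe_0.84)_3KAlSi_3O_10(OH)_2: molar mass 496.735 g/mol; 2.52×55.845 = 140.729 g → 28.33 wt%.
Difference = 20.72 − 28.33 = -7.61 percentage points.

-7.61 percentage points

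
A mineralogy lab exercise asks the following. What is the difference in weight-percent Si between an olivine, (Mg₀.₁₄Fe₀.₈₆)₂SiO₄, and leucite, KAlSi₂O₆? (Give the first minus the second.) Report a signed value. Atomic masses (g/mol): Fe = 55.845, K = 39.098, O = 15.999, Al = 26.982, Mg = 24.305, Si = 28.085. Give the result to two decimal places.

First mineral: 28.085 g Si in 194.940 g formula = 14.41 wt% Si.
Second mineral: 56.170 g Si in 218.244 g formula = 25.74 wt% Si.
14.41% − 25.74% gives a difference of -11.33 percentage points.

-11.33 percentage points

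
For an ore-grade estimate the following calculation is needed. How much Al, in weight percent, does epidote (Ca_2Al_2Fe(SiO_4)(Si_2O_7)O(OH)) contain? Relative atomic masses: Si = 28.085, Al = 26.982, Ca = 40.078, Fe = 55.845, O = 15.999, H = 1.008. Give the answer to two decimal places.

11.17 weight percent

Molar mass of Ca_2Al_2Fe(SiO_4)(Si_2O_7)O(OH): 2·40.078 + 2·26.982 + 1·55.845 + 3·28.085 + 13·15.999 + 1·1.008 = 483.215 g/mol.
Mass of Al per formula unit: 2 × 26.982 = 53.964 g.
Weight fraction Al = 53.964 / 483.215 = 0.1117.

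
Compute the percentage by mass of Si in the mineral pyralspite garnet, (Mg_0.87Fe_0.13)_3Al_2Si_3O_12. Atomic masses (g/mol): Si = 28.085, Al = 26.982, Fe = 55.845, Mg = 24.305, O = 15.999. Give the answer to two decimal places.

Molar mass of (Mg_0.87Fe_0.13)_3Al_2Si_3O_12: 2.61·24.305 + 0.39·55.845 + 2·26.982 + 3·28.085 + 12·15.999 = 415.423 g/mol.
Mass of Si per formula unit: 3 × 28.085 = 84.255 g.
Weight fraction Si = 84.255 / 415.423 = 0.2028.

20.28 mass %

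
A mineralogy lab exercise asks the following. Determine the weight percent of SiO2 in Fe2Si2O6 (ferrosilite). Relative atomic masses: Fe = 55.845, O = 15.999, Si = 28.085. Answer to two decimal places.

Molar mass of Fe2Si2O6 = 2·55.845 + 2·28.085 + 6·15.999 = 263.854 g/mol.
Each formula unit contains 2 Si, equivalent to 2/1 = 2.0000 mol SiO2.
M(SiO2) = 1×28.085 + 2×15.999 = 60.083 g/mol.
Mass of SiO2 per formula unit = 2.0000 × 60.083 = 120.166 g.
SiO2 wt% = 120.166 / 263.854 × 100 = 45.54%.

45.54 wt%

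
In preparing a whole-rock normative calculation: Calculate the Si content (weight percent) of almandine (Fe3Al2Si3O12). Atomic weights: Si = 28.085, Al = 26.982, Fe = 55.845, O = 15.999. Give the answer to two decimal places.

16.93 weight percent

M(Fe3Al2Si3O12) = 497.742 g/mol.
Si contributes 3 × 28.085 = 84.255 g per mole.
84.255/497.742 = 0.1693 → 16.93%.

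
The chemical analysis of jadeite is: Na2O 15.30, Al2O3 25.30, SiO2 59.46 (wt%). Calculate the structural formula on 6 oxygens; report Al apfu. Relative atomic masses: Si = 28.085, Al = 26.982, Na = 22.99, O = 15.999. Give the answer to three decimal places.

1.002 Al apfu

Na2O (M=61.979): mol = 0.24686; Na = 0.49372, O = 0.24686.
Al2O3 (M=101.961): mol = 0.24813; Al = 0.49626, O = 0.74439.
SiO2 (M=60.083): mol = 0.98963; Si = 0.98963, O = 1.97926.
ΣO = 2.97051; factor = 6/ΣO = 2.01986.
Al apfu = 0.49626 × 2.01986 = 1.002.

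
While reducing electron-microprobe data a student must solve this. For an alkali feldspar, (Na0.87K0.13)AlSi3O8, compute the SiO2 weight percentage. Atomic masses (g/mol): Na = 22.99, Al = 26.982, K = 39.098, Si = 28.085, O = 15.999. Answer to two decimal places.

M((Na0.87K0.13)AlSi3O8) = 264.313 g/mol; M(SiO2) = 60.083 g/mol.
Moles SiO2 per formula unit = 3 Si ÷ 1 = 3.0000.
SiO2 fraction = (3.0000 × 60.083) / 264.313 = 180.249/264.313 = 0.6820.

68.20 wt%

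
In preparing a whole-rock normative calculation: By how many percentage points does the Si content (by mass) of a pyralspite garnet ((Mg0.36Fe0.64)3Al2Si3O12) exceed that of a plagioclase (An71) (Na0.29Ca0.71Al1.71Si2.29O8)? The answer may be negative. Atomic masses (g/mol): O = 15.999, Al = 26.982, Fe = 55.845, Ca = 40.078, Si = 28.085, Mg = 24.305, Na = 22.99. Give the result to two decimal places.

M((Mg0.36Fe0.64)3Al2Si3O12) = 463.679 g/mol, so wt% Si = 84.255/463.679 × 100 = 18.17%.
M(Na0.29Ca0.71Al1.71Si2.29O8) = 273.568 g/mol, so wt% Si = 64.315/273.568 × 100 = 23.51%.
18.17 − 23.51 = -5.34 pp.

-5.34 percentage points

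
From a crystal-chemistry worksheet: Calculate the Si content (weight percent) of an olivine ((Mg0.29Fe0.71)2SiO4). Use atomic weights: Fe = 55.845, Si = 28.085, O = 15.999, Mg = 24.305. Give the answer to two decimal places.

15.14 weight percent

M((Mg0.29Fe0.71)2SiO4) = 185.478 g/mol.
Si contributes 1 × 28.085 = 28.085 g per mole.
28.085/185.478 = 0.1514 → 15.14%.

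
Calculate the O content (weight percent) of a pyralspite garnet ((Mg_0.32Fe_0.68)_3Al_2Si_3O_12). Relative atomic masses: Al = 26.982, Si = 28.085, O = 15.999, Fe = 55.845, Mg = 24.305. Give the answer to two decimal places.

Molar mass of (Mg_0.32Fe_0.68)_3Al_2Si_3O_12: 0.96·24.305 + 2.04·55.845 + 2·26.982 + 3·28.085 + 12·15.999 = 467.464 g/mol.
Mass of O per formula unit: 12 × 15.999 = 191.988 g.
Weight fraction O = 191.988 / 467.464 = 0.4107.

41.07 weight percent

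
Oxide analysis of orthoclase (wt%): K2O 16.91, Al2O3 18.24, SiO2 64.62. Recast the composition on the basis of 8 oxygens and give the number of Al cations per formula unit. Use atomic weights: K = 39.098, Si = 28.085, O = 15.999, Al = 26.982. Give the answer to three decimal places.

0.998 Al apfu

K2O: 16.91/94.195 = 0.17952 mol → 0.35904 mol K, 0.17952 mol O.
Al2O3: 18.24/101.961 = 0.17889 mol → 0.35778 mol Al, 0.53667 mol O.
SiO2: 64.62/60.083 = 1.07551 mol → 1.07551 mol Si, 2.15102 mol O.
Total oxygen = 2.86721 mol. Normalization factor = 8/2.86721 = 2.79017.
Al per 8 O = 0.35778 × 2.79017 = 0.998.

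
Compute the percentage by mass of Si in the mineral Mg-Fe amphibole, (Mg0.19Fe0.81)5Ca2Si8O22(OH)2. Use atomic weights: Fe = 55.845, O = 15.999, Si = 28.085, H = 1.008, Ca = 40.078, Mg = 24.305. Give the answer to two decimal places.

Molar mass of (Mg0.19Fe0.81)5Ca2Si8O22(OH)2: 0.95×24.305 + 4.05×55.845 + 2×40.078 + 8×28.085 + 24×15.999 + 2×1.008 = 940.090 g/mol.
Mass of Si per formula unit: 8 × 28.085 = 224.680 g.
Weight fraction Si = 224.680 / 940.090 = 0.2390.

23.90 mass %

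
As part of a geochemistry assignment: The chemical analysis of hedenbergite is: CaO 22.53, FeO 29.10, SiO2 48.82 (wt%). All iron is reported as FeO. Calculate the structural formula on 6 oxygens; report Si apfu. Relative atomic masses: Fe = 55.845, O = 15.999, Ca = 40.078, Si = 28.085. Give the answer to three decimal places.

22.53 wt% CaO ÷ 56.077 g/mol = 0.40177 mol, giving 0.40177 Ca and 0.40177 O.
29.10 wt% FeO ÷ 71.844 g/mol = 0.40504 mol, giving 0.40504 Fe and 0.40504 O.
48.82 wt% SiO2 ÷ 60.083 g/mol = 0.81254 mol, giving 0.81254 Si and 1.62508 O.
Oxygen sums to 2.43189; scaling by 6/2.43189 = 2.46722 puts the formula on 6 O.
Si: 0.81254 × 2.46722 = 2.005 atoms per formula unit.

2.005 Si apfu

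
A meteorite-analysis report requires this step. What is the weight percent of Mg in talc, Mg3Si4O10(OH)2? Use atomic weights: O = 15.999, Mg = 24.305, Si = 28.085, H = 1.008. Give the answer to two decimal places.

19.23 weight percent

M(Mg3Si4O10(OH)2) = 379.259 g/mol.
Mg contributes 3 × 24.305 = 72.915 g per mole.
72.915/379.259 = 0.1923 → 19.23%.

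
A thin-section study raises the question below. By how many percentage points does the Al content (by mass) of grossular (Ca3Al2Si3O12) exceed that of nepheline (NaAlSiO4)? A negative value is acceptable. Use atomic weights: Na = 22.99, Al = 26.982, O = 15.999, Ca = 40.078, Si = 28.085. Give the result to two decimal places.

-7.01 percentage points

Al in Ca3Al2Si3O12: molar mass 450.441 g/mol; 2×26.982 = 53.964 g → 11.98 wt%.
Al in NaAlSiO4: molar mass 142.053 g/mol; 1×26.982 = 26.982 g → 18.99 wt%.
Difference = 11.98 − 18.99 = -7.01 percentage points.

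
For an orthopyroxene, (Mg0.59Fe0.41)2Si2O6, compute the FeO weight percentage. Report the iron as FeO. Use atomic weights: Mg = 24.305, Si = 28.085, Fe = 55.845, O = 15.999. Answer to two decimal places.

Molar mass of (Mg0.59Fe0.41)2Si2O6 = 1.18*24.305 + 0.82*55.845 + 2*28.085 + 6*15.999 = 226.637 g/mol.
Each formula unit contains 0.82 Fe, equivalent to 0.82/1 = 0.8200 mol FeO.
M(FeO) = 1×55.845 + 1×15.999 = 71.844 g/mol.
Mass of FeO per formula unit = 0.8200 × 71.844 = 58.912 g.
FeO wt% = 58.912 / 226.637 × 100 = 25.99%.

25.99 wt%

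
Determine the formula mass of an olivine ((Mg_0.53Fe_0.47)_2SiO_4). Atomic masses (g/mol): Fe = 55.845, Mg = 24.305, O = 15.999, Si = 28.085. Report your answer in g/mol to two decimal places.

Mg: 1.06 × 24.305 = 25.7633
Fe: 0.94 × 55.845 = 52.4943
Si: 1 × 28.085 = 28.0850
O: 4 × 15.999 = 63.9960
Summing the contributions gives the formula mass.

170.34 g/mol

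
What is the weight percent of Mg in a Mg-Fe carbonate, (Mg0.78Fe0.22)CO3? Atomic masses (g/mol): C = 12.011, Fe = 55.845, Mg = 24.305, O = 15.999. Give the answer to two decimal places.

M((Mg0.78Fe0.22)CO3) = 91.252 g/mol.
Mg contributes 0.78 × 24.305 = 18.958 g per mole.
18.958/91.252 = 0.2078 → 20.78%.

20.78 wt%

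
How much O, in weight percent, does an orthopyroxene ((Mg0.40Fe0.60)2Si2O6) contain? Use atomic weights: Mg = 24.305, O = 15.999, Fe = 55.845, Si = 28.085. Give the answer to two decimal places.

40.23 weight percent

Formula mass = 0.80*24.305 + 1.20*55.845 + 2*28.085 + 6*15.999 = 238.622 g/mol, of which 95.994 g is O.
So O makes up 95.994/238.622 = 0.4023 of the mass, i.e. 40.23%.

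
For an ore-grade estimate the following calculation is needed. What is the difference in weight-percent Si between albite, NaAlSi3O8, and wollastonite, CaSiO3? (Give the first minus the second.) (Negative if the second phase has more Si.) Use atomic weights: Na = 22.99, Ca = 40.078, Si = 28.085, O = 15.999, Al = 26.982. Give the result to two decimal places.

7.95 percentage points

First mineral: 84.255 g Si in 262.219 g formula = 32.13 wt% Si.
Second mineral: 28.085 g Si in 116.160 g formula = 24.18 wt% Si.
32.13% − 24.18% gives a difference of 7.95 percentage points.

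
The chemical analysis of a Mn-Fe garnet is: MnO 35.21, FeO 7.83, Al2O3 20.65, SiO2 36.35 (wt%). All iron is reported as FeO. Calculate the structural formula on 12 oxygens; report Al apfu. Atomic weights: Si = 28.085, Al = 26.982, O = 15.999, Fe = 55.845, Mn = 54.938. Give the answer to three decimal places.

2.006 Al apfu

35.21 wt% MnO ÷ 70.937 g/mol = 0.49636 mol, giving 0.49636 Mn and 0.49636 O.
7.83 wt% FeO ÷ 71.844 g/mol = 0.10899 mol, giving 0.10899 Fe and 0.10899 O.
20.65 wt% Al2O3 ÷ 101.961 g/mol = 0.20253 mol, giving 0.40506 Al and 0.60759 O.
36.35 wt% SiO2 ÷ 60.083 g/mol = 0.60500 mol, giving 0.60500 Si and 1.21000 O.
Oxygen sums to 2.42294; scaling by 12/2.42294 = 4.95266 puts the formula on 12 O.
Al: 0.40506 × 4.95266 = 2.006 atoms per formula unit.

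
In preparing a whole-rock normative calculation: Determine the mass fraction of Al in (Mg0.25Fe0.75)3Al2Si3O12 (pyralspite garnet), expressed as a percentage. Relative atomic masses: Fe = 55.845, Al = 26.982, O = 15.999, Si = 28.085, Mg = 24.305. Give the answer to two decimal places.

11.38 weight percent

M((Mg0.25Fe0.75)3Al2Si3O12) = 474.087 g/mol.
Al contributes 2 × 26.982 = 53.964 g per mole.
53.964/474.087 = 0.1138 → 11.38%.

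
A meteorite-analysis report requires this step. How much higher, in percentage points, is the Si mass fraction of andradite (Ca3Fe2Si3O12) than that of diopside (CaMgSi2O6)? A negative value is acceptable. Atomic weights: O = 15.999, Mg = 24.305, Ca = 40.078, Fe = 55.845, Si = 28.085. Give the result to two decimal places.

-9.36 percentage points

Si in Ca3Fe2Si3O12: molar mass 508.167 g/mol; 3×28.085 = 84.255 g → 16.58 wt%.
Si in CaMgSi2O6: molar mass 216.547 g/mol; 2×28.085 = 56.170 g → 25.94 wt%.
Difference = 16.58 − 25.94 = -9.36 percentage points.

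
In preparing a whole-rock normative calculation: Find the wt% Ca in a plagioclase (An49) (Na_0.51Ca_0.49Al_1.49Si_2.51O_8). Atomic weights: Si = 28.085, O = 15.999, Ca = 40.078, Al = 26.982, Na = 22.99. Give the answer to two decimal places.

M(Na_0.51Ca_0.49Al_1.49Si_2.51O_8) = 270.052 g/mol.
Ca contributes 0.49 × 40.078 = 19.638 g per mole.
19.638/270.052 = 0.0727 → 7.27%.

7.27 wt%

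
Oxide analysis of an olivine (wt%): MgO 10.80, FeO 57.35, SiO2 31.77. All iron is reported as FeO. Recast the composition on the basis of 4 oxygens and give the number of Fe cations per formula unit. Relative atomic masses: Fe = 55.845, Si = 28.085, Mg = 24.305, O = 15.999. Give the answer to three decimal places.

10.80 wt% MgO ÷ 40.304 g/mol = 0.26796 mol, giving 0.26796 Mg and 0.26796 O.
57.35 wt% FeO ÷ 71.844 g/mol = 0.79826 mol, giving 0.79826 Fe and 0.79826 O.
31.77 wt% SiO2 ÷ 60.083 g/mol = 0.52877 mol, giving 0.52877 Si and 1.05754 O.
Oxygen sums to 2.12376; scaling by 4/2.12376 = 1.88345 puts the formula on 4 O.
Fe: 0.79826 × 1.88345 = 1.503 atoms per formula unit.

1.503 Fe apfu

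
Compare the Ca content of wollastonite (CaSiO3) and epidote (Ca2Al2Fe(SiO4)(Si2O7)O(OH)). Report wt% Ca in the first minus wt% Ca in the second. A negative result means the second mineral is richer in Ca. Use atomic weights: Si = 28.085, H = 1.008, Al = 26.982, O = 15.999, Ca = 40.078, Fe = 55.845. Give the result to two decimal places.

17.91 percentage points

Ca in CaSiO3: molar mass 116.160 g/mol; 1×40.078 = 40.078 g → 34.50 wt%.
Ca in Ca2Al2Fe(SiO4)(Si2O7)O(OH): molar mass 483.215 g/mol; 2×40.078 = 80.156 g → 16.59 wt%.
Difference = 34.50 − 16.59 = 17.91 percentage points.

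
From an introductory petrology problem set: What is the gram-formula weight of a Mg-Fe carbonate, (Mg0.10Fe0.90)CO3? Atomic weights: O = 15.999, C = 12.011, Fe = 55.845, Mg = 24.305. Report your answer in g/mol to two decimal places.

M = 0.10×24.305 + 0.90×55.845 + 1×12.011 + 3×15.999

112.70 g/mol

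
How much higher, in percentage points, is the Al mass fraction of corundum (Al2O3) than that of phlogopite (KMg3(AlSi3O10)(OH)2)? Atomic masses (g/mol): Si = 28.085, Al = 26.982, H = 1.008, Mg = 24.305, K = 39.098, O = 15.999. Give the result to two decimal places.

46.46 percentage points

M(Al2O3) = 101.961 g/mol, so wt% Al = 53.964/101.961 × 100 = 52.93%.
M(KMg3(AlSi3O10)(OH)2) = 417.254 g/mol, so wt% Al = 26.982/417.254 × 100 = 6.47%.
52.93 − 6.47 = 46.46 pp.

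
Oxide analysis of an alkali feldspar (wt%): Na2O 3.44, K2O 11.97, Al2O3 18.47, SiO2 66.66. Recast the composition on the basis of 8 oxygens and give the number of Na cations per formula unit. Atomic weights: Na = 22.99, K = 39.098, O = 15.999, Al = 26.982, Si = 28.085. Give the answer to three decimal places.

0.302 Na apfu

3.44 wt% Na2O ÷ 61.979 g/mol = 0.05550 mol, giving 0.11100 Na and 0.05550 O.
11.97 wt% K2O ÷ 94.195 g/mol = 0.12708 mol, giving 0.25416 K and 0.12708 O.
18.47 wt% Al2O3 ÷ 101.961 g/mol = 0.18115 mol, giving 0.36230 Al and 0.54345 O.
66.66 wt% SiO2 ÷ 60.083 g/mol = 1.10947 mol, giving 1.10947 Si and 2.21894 O.
Oxygen sums to 2.94497; scaling by 8/2.94497 = 2.71650 puts the formula on 8 O.
Na: 0.11100 × 2.71650 = 0.302 atoms per formula unit.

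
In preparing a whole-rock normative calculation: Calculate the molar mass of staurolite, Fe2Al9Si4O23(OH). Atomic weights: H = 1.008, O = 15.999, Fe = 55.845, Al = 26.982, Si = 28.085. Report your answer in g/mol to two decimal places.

M = 2×55.845 + 9×26.982 + 4×28.085 + 24×15.999 + 1×1.008

851.85 g/mol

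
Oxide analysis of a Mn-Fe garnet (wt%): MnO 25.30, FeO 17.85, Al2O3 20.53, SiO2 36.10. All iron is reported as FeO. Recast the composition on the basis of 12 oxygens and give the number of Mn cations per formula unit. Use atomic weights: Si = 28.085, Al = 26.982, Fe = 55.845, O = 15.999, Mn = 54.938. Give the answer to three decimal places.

25.30 wt% MnO ÷ 70.937 g/mol = 0.35665 mol, giving 0.35665 Mn and 0.35665 O.
17.85 wt% FeO ÷ 71.844 g/mol = 0.24845 mol, giving 0.24845 Fe and 0.24845 O.
20.53 wt% Al2O3 ÷ 101.961 g/mol = 0.20135 mol, giving 0.40270 Al and 0.60405 O.
36.10 wt% SiO2 ÷ 60.083 g/mol = 0.60084 mol, giving 0.60084 Si and 1.20168 O.
Oxygen sums to 2.41083; scaling by 12/2.41083 = 4.97754 puts the formula on 12 O.
Mn: 0.35665 × 4.97754 = 1.775 atoms per formula unit.

1.775 Mn apfu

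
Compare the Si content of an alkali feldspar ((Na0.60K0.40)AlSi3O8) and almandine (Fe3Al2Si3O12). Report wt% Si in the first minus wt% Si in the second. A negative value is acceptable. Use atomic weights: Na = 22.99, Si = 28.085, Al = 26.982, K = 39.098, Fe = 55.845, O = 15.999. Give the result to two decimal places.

First mineral: 84.255 g Si in 268.662 g formula = 31.36 wt% Si.
Second mineral: 84.255 g Si in 497.742 g formula = 16.93 wt% Si.
31.36% − 16.93% gives a difference of 14.43 percentage points.

14.43 percentage points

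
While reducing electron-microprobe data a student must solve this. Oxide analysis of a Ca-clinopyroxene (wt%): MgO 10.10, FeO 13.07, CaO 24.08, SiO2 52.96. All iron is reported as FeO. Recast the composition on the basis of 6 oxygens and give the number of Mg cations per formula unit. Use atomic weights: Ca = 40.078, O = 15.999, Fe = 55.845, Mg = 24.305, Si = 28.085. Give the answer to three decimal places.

MgO (M=40.304): mol = 0.25060; Mg = 0.25060, O = 0.25060.
FeO (M=71.844): mol = 0.18192; Fe = 0.18192, O = 0.18192.
CaO (M=56.077): mol = 0.42941; Ca = 0.42941, O = 0.42941.
SiO2 (M=60.083): mol = 0.88145; Si = 0.88145, O = 1.76290.
ΣO = 2.62483; factor = 6/ΣO = 2.28586.
Mg apfu = 0.25060 × 2.28586 = 0.573.

0.573 Mg apfu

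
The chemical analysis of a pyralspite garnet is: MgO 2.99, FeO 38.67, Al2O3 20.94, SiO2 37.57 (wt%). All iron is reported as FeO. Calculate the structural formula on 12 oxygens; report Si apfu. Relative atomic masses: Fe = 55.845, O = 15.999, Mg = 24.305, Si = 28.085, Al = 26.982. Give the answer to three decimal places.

2.99 wt% MgO ÷ 40.304 g/mol = 0.07419 mol, giving 0.07419 Mg and 0.07419 O.
38.67 wt% FeO ÷ 71.844 g/mol = 0.53825 mol, giving 0.53825 Fe and 0.53825 O.
20.94 wt% Al2O3 ÷ 101.961 g/mol = 0.20537 mol, giving 0.41074 Al and 0.61611 O.
37.57 wt% SiO2 ÷ 60.083 g/mol = 0.62530 mol, giving 0.62530 Si and 1.25060 O.
Oxygen sums to 2.47915; scaling by 12/2.47915 = 4.84037 puts the formula on 12 O.
Si: 0.62530 × 4.84037 = 3.027 atoms per formula unit.

3.027 Si apfu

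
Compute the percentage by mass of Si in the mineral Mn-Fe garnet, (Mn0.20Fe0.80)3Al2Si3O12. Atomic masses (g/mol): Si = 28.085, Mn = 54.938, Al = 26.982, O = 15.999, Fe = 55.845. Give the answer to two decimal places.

16.95 wt%

Formula mass = 0.60×54.938 + 2.40×55.845 + 2×26.982 + 3×28.085 + 12×15.999 = 497.198 g/mol, of which 84.255 g is Si.
So Si makes up 84.255/497.198 = 0.1695 of the mass, i.e. 16.95%.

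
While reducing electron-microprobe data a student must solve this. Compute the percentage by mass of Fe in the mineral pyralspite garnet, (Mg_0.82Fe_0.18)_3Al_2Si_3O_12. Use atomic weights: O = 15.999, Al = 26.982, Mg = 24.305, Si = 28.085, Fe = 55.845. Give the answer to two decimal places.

7.18 mass %

Molar mass of (Mg_0.82Fe_0.18)_3Al_2Si_3O_12: 2.46·24.305 + 0.54·55.845 + 2·26.982 + 3·28.085 + 12·15.999 = 420.154 g/mol.
Mass of Fe per formula unit: 0.54 × 55.845 = 30.156 g.
Weight fraction Fe = 30.156 / 420.154 = 0.0718.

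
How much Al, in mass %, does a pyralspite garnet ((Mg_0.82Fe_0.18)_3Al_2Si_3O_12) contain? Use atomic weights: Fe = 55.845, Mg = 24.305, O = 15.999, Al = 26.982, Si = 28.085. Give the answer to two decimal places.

M((Mg_0.82Fe_0.18)_3Al_2Si_3O_12) = 420.154 g/mol.
Al contributes 2 × 26.982 = 53.964 g per mole.
53.964/420.154 = 0.1284 → 12.84%.

12.84 mass %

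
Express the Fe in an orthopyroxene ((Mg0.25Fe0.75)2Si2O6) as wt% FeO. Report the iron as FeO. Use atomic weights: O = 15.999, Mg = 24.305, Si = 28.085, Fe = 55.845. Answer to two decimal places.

43.44 wt%

M((Mg0.25Fe0.75)2Si2O6) = 248.084 g/mol; M(FeO) = 71.844 g/mol.
Moles FeO per formula unit = 1.50 Fe ÷ 1 = 1.5000.
FeO fraction = (1.5000 × 71.844) / 248.084 = 107.766/248.084 = 0.4344.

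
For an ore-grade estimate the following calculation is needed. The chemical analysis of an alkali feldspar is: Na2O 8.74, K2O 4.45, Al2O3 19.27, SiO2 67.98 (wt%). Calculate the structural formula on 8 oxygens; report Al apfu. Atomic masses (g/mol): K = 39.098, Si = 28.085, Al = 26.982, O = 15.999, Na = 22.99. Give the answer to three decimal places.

1.002 Al apfu

Na2O (M=61.979): mol = 0.14102; Na = 0.28204, O = 0.14102.
K2O (M=94.195): mol = 0.04724; K = 0.09448, O = 0.04724.
Al2O3 (M=101.961): mol = 0.18899; Al = 0.37798, O = 0.56697.
SiO2 (M=60.083): mol = 1.13143; Si = 1.13143, O = 2.26286.
ΣO = 3.01809; factor = 8/ΣO = 2.65068.
Al apfu = 0.37798 × 2.65068 = 1.002.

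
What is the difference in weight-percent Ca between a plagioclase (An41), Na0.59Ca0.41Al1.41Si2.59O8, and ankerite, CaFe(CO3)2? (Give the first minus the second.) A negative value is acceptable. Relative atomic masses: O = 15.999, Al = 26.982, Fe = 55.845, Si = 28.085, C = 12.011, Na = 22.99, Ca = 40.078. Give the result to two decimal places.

First mineral: 16.432 g Ca in 268.773 g formula = 6.11 wt% Ca.
Second mineral: 40.078 g Ca in 215.939 g formula = 18.56 wt% Ca.
6.11% − 18.56% gives a difference of -12.45 percentage points.

-12.45 percentage points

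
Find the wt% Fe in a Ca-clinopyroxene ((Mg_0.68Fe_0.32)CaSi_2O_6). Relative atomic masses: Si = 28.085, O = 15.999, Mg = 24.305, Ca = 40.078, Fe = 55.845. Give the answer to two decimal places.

M((Mg_0.68Fe_0.32)CaSi_2O_6) = 226.640 g/mol.
Fe contributes 0.32 × 55.845 = 17.870 g per mole.
17.870/226.640 = 0.0788 → 7.88%.

7.88 wt%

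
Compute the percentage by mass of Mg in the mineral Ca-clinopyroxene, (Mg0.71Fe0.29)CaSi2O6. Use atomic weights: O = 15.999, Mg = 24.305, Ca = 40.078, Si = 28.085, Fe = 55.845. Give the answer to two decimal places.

M((Mg0.71Fe0.29)CaSi2O6) = 225.694 g/mol.
Mg contributes 0.71 × 24.305 = 17.257 g per mole.
17.257/225.694 = 0.0765 → 7.65%.

7.65 weight percent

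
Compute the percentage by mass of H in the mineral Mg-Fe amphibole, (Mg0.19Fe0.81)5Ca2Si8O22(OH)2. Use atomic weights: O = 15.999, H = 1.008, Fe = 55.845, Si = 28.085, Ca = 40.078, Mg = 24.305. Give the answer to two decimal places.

M((Mg0.19Fe0.81)5Ca2Si8O22(OH)2) = 940.090 g/mol.
H contributes 2 × 1.008 = 2.016 g per mole.
2.016/940.090 = 0.0021 → 0.21%.

0.21 mass %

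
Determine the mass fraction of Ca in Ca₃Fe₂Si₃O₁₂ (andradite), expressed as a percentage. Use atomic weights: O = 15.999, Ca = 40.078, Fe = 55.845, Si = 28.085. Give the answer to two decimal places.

23.66 mass %

Formula mass = 3*40.078 + 2*55.845 + 3*28.085 + 12*15.999 = 508.167 g/mol, of which 120.234 g is Ca.
So Ca makes up 120.234/508.167 = 0.2366 of the mass, i.e. 23.66%.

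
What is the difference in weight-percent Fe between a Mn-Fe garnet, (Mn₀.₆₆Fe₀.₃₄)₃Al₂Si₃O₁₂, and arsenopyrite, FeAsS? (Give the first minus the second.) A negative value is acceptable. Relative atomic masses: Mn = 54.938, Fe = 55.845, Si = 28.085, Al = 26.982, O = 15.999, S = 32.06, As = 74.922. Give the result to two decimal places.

-22.81 percentage points

M((Mn₀.₆₆Fe₀.₃₄)₃Al₂Si₃O₁₂) = 495.946 g/mol, so wt% Fe = 56.962/495.946 × 100 = 11.49%.
M(FeAsS) = 162.827 g/mol, so wt% Fe = 55.845/162.827 × 100 = 34.30%.
11.49 − 34.30 = -22.81 pp.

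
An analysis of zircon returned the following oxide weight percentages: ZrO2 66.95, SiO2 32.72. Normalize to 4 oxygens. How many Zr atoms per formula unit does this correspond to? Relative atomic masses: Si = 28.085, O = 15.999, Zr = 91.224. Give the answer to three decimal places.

ZrO2 (M=123.222): mol = 0.54333; Zr = 0.54333, O = 1.08666.
SiO2 (M=60.083): mol = 0.54458; Si = 0.54458, O = 1.08916.
ΣO = 2.17582; factor = 4/ΣO = 1.83839.
Zr apfu = 0.54333 × 1.83839 = 0.999.

0.999 Zr apfu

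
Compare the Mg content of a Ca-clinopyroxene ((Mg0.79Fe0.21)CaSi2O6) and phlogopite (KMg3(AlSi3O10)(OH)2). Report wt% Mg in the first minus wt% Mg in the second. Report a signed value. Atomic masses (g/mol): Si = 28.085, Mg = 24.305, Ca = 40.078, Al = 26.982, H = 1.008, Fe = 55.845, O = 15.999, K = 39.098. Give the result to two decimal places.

M((Mg0.79Fe0.21)CaSi2O6) = 223.170 g/mol, so wt% Mg = 19.201/223.170 × 100 = 8.60%.
M(KMg3(AlSi3O10)(OH)2) = 417.254 g/mol, so wt% Mg = 72.915/417.254 × 100 = 17.47%.
8.60 − 17.47 = -8.87 pp.

-8.87 percentage points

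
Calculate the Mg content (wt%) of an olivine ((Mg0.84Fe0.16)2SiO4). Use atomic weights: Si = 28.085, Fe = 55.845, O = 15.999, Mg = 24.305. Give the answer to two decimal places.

Molar mass of (Mg0.84Fe0.16)2SiO4: 1.68×24.305 + 0.32×55.845 + 1×28.085 + 4×15.999 = 150.784 g/mol.
Mass of Mg per formula unit: 1.68 × 24.305 = 40.832 g.
Weight fraction Mg = 40.832 / 150.784 = 0.2708.

27.08 wt%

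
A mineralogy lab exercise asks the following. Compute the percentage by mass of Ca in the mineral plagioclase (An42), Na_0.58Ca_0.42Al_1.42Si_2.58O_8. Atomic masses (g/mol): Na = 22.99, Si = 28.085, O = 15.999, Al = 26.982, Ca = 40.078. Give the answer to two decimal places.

Formula mass = 0.58*22.99 + 0.42*40.078 + 1.42*26.982 + 2.58*28.085 + 8*15.999 = 268.933 g/mol, of which 16.833 g is Ca.
So Ca makes up 16.833/268.933 = 0.0626 of the mass, i.e. 6.26%.

6.26 weight percent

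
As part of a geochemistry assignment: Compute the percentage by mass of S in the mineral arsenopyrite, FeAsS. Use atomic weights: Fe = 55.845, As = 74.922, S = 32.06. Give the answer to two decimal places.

19.69 wt%

Formula mass = 1*55.845 + 1*74.922 + 1*32.06 = 162.827 g/mol, of which 32.060 g is S.
So S makes up 32.060/162.827 = 0.1969 of the mass, i.e. 19.69%.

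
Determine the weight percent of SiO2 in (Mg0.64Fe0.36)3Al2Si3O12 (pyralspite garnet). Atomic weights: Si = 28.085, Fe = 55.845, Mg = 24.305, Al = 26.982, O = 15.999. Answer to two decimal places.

Formula mass = 437.185 g/mol.
3 Si → 3.0000 mol SiO2 per formula unit; M(SiO2) = 60.083, so SiO2 mass = 180.249 g.
180.249/437.185 × 100 = 41.23 wt%.

41.23 wt%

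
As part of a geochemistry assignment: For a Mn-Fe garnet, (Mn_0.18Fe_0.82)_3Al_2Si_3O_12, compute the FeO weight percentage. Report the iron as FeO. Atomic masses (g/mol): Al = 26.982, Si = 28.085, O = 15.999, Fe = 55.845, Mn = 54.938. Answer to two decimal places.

Formula mass = 497.252 g/mol.
2.46 Fe → 2.4600 mol FeO per formula unit; M(FeO) = 71.844, so FeO mass = 176.736 g.
176.736/497.252 × 100 = 35.54 wt%.

35.54 wt%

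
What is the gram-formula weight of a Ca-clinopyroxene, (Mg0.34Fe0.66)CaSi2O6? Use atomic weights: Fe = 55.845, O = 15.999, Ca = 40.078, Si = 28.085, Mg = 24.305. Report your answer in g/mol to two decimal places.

237.36 g/mol

The formula mass is the sum 0.34·24.305 + 0.66·55.845 + 1·40.078 + 2·28.085 + 6·15.999.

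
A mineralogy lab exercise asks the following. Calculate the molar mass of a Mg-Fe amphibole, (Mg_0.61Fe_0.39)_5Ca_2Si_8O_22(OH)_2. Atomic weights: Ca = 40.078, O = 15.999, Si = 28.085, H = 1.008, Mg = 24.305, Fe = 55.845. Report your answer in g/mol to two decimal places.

M = 3.05(24.305) + 1.95(55.845) + 2(40.078) + 8(28.085) + 24(15.999) + 2(1.008)

873.86 g/mol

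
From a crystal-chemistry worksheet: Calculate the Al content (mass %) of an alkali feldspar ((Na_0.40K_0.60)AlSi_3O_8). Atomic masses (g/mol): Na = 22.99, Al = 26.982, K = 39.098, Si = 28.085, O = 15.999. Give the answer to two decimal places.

Formula mass = 0.40*22.99 + 0.60*39.098 + 1*26.982 + 3*28.085 + 8*15.999 = 271.884 g/mol, of which 26.982 g is Al.
So Al makes up 26.982/271.884 = 0.0992 of the mass, i.e. 9.92%.

9.92 mass %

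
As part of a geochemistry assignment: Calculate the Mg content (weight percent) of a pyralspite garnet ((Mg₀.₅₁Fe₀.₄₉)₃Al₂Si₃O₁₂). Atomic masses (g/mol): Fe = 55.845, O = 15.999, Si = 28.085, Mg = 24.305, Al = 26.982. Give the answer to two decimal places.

8.27 weight percent

M((Mg₀.₅₁Fe₀.₄₉)₃Al₂Si₃O₁₂) = 449.486 g/mol.
Mg contributes 1.53 × 24.305 = 37.187 g per mole.
37.187/449.486 = 0.0827 → 8.27%.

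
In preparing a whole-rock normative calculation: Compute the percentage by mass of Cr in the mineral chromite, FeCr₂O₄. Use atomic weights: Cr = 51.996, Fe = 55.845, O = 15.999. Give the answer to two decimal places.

46.46 mass %

Formula mass = 1*55.845 + 2*51.996 + 4*15.999 = 223.833 g/mol, of which 103.992 g is Cr.
So Cr makes up 103.992/223.833 = 0.4646 of the mass, i.e. 46.46%.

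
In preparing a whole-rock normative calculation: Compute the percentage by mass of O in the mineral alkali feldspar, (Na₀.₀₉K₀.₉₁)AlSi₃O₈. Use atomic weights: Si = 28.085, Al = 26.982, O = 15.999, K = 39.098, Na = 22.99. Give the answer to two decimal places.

Molar mass of (Na₀.₀₉K₀.₉₁)AlSi₃O₈: 0.09·22.99 + 0.91·39.098 + 1·26.982 + 3·28.085 + 8·15.999 = 276.877 g/mol.
Mass of O per formula unit: 8 × 15.999 = 127.992 g.
Weight fraction O = 127.992 / 276.877 = 0.4623.

46.23 weight percent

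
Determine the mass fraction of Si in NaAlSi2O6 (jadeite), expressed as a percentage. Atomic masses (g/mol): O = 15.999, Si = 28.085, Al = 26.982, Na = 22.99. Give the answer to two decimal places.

M(NaAlSi2O6) = 202.136 g/mol.
Si contributes 2 × 28.085 = 56.170 g per mole.
56.170/202.136 = 0.2779 → 27.79%.

27.79 weight percent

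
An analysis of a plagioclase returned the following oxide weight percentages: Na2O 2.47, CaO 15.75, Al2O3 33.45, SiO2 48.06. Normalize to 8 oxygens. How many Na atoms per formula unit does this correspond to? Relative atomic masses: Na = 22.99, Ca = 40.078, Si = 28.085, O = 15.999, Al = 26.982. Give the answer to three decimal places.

2.47 wt% Na2O ÷ 61.979 g/mol = 0.03985 mol, giving 0.07970 Na and 0.03985 O.
15.75 wt% CaO ÷ 56.077 g/mol = 0.28086 mol, giving 0.28086 Ca and 0.28086 O.
33.45 wt% Al2O3 ÷ 101.961 g/mol = 0.32807 mol, giving 0.65614 Al and 0.98421 O.
48.06 wt% SiO2 ÷ 60.083 g/mol = 0.79989 mol, giving 0.79989 Si and 1.59978 O.
Oxygen sums to 2.90470; scaling by 8/2.90470 = 2.75416 puts the formula on 8 O.
Na: 0.07970 × 2.75416 = 0.220 atoms per formula unit.

0.220 Na apfu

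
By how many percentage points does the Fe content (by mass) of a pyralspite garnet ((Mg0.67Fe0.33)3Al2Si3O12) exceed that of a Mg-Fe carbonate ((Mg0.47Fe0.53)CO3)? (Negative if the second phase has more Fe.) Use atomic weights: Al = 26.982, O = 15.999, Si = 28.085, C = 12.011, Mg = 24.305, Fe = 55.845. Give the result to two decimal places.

-16.57 percentage points

First mineral: 55.287 g Fe in 434.347 g formula = 12.73 wt% Fe.
Second mineral: 29.598 g Fe in 101.029 g formula = 29.30 wt% Fe.
12.73% − 29.30% gives a difference of -16.57 percentage points.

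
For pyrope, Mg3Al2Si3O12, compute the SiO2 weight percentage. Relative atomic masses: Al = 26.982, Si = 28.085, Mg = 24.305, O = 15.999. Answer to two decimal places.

44.71 wt%

Molar mass of Mg3Al2Si3O12 = 3·24.305 + 2·26.982 + 3·28.085 + 12·15.999 = 403.122 g/mol.
Each formula unit contains 3 Si, equivalent to 3/1 = 3.0000 mol SiO2.
M(SiO2) = 1×28.085 + 2×15.999 = 60.083 g/mol.
Mass of SiO2 per formula unit = 3.0000 × 60.083 = 180.249 g.
SiO2 wt% = 180.249 / 403.122 × 100 = 44.71%.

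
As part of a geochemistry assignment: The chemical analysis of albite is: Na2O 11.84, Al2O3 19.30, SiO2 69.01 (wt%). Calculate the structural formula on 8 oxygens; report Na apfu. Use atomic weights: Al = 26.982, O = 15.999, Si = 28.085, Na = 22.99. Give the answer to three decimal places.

1.000 Na apfu

11.84 wt% Na2O ÷ 61.979 g/mol = 0.19103 mol, giving 0.38206 Na and 0.19103 O.
19.30 wt% Al2O3 ÷ 101.961 g/mol = 0.18929 mol, giving 0.37858 Al and 0.56787 O.
69.01 wt% SiO2 ÷ 60.083 g/mol = 1.14858 mol, giving 1.14858 Si and 2.29716 O.
Oxygen sums to 3.05606; scaling by 8/3.05606 = 2.61775 puts the formula on 8 O.
Na: 0.38206 × 2.61775 = 1.000 atoms per formula unit.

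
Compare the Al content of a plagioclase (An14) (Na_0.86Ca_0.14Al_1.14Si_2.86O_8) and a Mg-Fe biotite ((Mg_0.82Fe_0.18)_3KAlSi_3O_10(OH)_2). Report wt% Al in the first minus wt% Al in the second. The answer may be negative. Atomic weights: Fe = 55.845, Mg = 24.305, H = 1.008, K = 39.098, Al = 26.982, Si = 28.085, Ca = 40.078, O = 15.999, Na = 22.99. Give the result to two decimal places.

5.42 percentage points

First mineral: 30.759 g Al in 264.457 g formula = 11.63 wt% Al.
Second mineral: 26.982 g Al in 434.286 g formula = 6.21 wt% Al.
11.63% − 6.21% gives a difference of 5.42 percentage points.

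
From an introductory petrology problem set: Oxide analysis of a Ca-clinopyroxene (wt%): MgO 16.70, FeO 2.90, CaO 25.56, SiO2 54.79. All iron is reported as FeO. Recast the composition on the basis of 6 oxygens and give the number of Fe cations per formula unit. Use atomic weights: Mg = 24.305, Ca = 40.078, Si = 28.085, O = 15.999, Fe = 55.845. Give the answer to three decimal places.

0.089 Fe apfu

16.70 wt% MgO ÷ 40.304 g/mol = 0.41435 mol, giving 0.41435 Mg and 0.41435 O.
2.90 wt% FeO ÷ 71.844 g/mol = 0.04037 mol, giving 0.04037 Fe and 0.04037 O.
25.56 wt% CaO ÷ 56.077 g/mol = 0.45580 mol, giving 0.45580 Ca and 0.45580 O.
54.79 wt% SiO2 ÷ 60.083 g/mol = 0.91191 mol, giving 0.91191 Si and 1.82382 O.
Oxygen sums to 2.73434; scaling by 6/2.73434 = 2.19431 puts the formula on 6 O.
Fe: 0.04037 × 2.19431 = 0.089 atoms per formula unit.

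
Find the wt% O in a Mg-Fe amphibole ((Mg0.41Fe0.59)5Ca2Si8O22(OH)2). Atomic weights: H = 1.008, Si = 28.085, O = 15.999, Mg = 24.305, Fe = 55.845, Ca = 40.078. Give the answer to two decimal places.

42.41 weight percent

M((Mg0.41Fe0.59)5Ca2Si8O22(OH)2) = 905.396 g/mol.
O contributes 24 × 15.999 = 383.976 g per mole.
383.976/905.396 = 0.4241 → 42.41%.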